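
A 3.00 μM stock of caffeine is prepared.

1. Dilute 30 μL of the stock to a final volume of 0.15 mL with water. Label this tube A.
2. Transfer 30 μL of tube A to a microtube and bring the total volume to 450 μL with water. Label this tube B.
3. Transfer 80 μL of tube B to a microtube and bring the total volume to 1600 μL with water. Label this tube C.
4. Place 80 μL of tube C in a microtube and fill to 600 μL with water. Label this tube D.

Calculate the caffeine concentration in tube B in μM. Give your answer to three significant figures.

Step 1: 30 μL brought to 0.15 mL → factor 150/30 = 5
Step 2: 30 μL brought to 450 μL → factor 450/30 = 15
Dilution factor through tube B = 5 × 15 = 75
[tube B] = 3.00 μM / 75 = 0.0400 μM

0.0400 μM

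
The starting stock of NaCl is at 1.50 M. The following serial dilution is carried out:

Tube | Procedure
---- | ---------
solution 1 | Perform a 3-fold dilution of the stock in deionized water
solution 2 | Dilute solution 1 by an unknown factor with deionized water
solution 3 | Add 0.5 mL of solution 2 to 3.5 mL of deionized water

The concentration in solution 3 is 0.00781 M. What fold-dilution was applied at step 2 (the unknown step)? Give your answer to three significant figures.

8.00-fold

Step 1: 3-fold → factor 3
Step 2: unknown factor x
Step 3: 0.5 mL + 3.5 mL = 4 mL total → factor 4/0.5 = 8
Product of known-step factors = 24
Overall factor = 1.50 M / (0.00781 M) = 192.06
x = 192.06 / 24 = 8.00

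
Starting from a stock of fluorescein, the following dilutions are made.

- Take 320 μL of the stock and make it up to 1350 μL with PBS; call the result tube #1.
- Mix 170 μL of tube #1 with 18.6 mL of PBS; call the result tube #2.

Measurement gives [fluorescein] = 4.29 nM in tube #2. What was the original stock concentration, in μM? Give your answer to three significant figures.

Step 1: 320 μL brought to 1350 μL → factor 1350/320 = 4.2188
Step 2: 170 μL + 18.6 mL = 18770 μL total → factor 18770/170 = 110.41
Overall dilution factor = 4.2188 × 110.41 = 465.8
Stock = 4.29 nM × 465.8 = 1998 nM = 2.00 μM

2.00 μM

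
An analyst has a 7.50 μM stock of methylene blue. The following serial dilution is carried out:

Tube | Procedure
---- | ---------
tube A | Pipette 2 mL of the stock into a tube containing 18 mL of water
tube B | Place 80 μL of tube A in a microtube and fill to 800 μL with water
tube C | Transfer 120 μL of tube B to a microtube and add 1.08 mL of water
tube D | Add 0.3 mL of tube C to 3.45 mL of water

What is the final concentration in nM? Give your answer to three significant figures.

Step 1: 2 mL + 18 mL = 20 mL total → factor 20/2 = 10
Step 2: 80 μL brought to 800 μL → factor 800/80 = 10
Step 3: 120 μL + 1.08 mL = 1200 μL total → factor 1200/120 = 10
Step 4: 0.3 mL + 3.45 mL = 3.75 mL total → factor 3.75/0.3 = 12.5
Overall dilution factor = 10 × 10 × 10 × 12.5 = 12500
Final = 7.50 μM / 12500 = 0.0006000 μM = 0.600 nM

0.600 nM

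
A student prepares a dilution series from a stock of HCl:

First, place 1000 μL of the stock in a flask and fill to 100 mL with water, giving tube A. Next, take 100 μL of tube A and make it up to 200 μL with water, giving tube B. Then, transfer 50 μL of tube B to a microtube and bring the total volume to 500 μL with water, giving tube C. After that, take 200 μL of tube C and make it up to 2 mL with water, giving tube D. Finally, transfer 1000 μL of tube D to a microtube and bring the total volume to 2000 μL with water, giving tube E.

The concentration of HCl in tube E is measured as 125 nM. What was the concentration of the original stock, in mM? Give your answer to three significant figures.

5.00 mM

Step 1: 1000 μL brought to 100 mL → factor 1 × 10^5/1000 = 100
Step 2: 100 μL brought to 200 μL → factor 200/100 = 2
Step 3: 50 μL brought to 500 μL → factor 500/50 = 10
Step 4: 200 μL brought to 2 mL → factor 2000/200 = 10
Step 5: 1000 μL brought to 2000 μL → factor 2000/1000 = 2
Overall dilution factor = 100 × 2 × 10 × 10 × 2 = 40000
Stock = 125 nM × 40000 = 5.000 × 10^6 nM = 5.00 mM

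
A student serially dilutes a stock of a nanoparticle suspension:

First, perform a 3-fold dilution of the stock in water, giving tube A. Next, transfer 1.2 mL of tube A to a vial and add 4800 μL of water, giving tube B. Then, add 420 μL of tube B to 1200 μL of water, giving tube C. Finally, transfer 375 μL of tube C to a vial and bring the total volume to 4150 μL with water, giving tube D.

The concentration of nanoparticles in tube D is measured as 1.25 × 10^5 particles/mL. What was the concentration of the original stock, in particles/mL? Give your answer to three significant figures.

8.00 × 10^7 particles/mL

Step 1: 3-fold → factor 3
Step 2: 1.2 mL + 4800 μL = 6 mL total → factor 6/1.2 = 5
Step 3: 420 μL + 1200 μL = 1620 μL total → factor 1620/420 = 3.8571
Step 4: 375 μL brought to 4150 μL → factor 4150/375 = 11.067
Overall dilution factor = 3 × 5 × 3.8571 × 11.067 = 640.29
Stock = 1.25 × 10^5 particles/mL × 640.29 = 8.00 × 10^7 particles/mL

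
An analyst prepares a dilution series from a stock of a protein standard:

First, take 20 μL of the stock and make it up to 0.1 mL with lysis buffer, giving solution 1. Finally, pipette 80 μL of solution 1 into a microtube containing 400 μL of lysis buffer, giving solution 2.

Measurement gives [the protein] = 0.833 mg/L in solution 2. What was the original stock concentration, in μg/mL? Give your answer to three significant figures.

25.0 μg/mL

Step 1: 20 μL brought to 0.1 mL → factor 100/20 = 5
Step 2: 80 μL + 400 μL = 480 μL total → factor 480/80 = 6
Overall dilution factor = 5 × 6 = 30
Stock = 0.833 mg/L × 30 = 24.99 mg/L = 25.0 μg/mL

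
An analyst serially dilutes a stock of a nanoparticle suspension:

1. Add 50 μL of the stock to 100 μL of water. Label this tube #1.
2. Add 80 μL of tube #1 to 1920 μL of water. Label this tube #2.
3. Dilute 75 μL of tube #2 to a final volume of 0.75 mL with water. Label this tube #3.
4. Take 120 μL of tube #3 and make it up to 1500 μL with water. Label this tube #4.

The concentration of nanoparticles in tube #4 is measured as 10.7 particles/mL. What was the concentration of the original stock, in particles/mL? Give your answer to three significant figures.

Step 1: 50 μL + 100 μL = 150 μL total → factor 150/50 = 3
Step 2: 80 μL + 1920 μL = 2000 μL total → factor 2000/80 = 25
Step 3: 75 μL brought to 0.75 mL → factor 750/75 = 10
Step 4: 120 μL brought to 1500 μL → factor 1500/120 = 12.5
Overall dilution factor = 3 × 25 × 10 × 12.5 = 9375
Stock = 10.7 particles/mL × 9375 = 1.00 × 10^5 particles/mL

1.00 × 10^5 particles/mL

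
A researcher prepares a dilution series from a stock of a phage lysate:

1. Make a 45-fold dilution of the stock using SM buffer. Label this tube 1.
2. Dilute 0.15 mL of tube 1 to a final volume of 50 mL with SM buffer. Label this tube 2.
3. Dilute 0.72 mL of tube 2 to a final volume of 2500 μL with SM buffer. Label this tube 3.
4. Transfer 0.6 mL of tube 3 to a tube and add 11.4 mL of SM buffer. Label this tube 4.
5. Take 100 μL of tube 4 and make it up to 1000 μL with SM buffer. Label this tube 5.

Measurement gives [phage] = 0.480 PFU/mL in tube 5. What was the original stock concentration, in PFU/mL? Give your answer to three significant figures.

Step 1: 45-fold → factor 45
Step 2: 0.15 mL brought to 50 mL → factor 50/0.15 = 333.33
Step 3: 0.72 mL brought to 2500 μL → factor 2.5/0.72 = 3.4722
Step 4: 0.6 mL + 11.4 mL = 12 mL total → factor 12/0.6 = 20
Step 5: 100 μL brought to 1000 μL → factor 1000/100 = 10
Overall dilution factor = 45 × 333.33 × 3.4722 × 20 × 10 = 1.0417 × 10^7
Stock = 0.480 PFU/mL × 1.0417 × 10^7 = 5.00 × 10^6 PFU/mL

5.00 × 10^6 PFU/mL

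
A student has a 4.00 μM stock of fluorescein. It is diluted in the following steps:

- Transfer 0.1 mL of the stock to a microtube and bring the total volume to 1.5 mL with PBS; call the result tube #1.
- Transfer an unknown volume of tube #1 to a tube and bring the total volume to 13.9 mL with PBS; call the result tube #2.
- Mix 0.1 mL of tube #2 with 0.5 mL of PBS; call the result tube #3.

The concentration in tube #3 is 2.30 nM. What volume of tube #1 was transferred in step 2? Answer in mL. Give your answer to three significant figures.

Step 1: 0.1 mL brought to 1.5 mL → factor 1.5/0.1 = 15
Step 2: v brought to 13.9 mL → factor = 13.9 mL/v
Step 3: 0.1 mL + 0.5 mL = 0.6 mL total → factor 0.6/0.1 = 6
Product of known-step factors = 90
Overall factor = 4.00 μM / (2.30 nM) = 1739.1
Step-2 factor = 1739.1 / 90 = 19.324
v = 13.9 mL / 19.324 = 0.719 mL

0.719 mL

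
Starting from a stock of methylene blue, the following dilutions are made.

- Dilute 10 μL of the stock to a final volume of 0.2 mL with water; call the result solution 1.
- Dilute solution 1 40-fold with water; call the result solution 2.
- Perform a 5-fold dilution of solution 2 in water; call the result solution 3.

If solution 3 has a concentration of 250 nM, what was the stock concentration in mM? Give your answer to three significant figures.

Step 1: 10 μL brought to 0.2 mL → factor 200/10 = 20
Step 2: 40-fold → factor 40
Step 3: 5-fold → factor 5
Overall dilution factor = 20 × 40 × 5 = 4000
Stock = 250 nM × 4000 = 1.000 × 10^6 nM = 1.00 mM

1.00 mM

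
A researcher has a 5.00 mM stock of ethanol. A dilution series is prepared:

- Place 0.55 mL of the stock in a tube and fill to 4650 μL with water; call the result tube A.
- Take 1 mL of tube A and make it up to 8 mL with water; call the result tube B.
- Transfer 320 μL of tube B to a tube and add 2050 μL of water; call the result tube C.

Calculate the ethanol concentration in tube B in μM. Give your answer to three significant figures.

73.9 μM

Step 1: 0.55 mL brought to 4650 μL → factor 4.65/0.55 = 8.4545
Step 2: 1 mL brought to 8 mL → factor 8/1 = 8
Dilution factor through tube B = 8.4545 × 8 = 67.636
[tube B] = 5.00 mM / 67.636 = 0.07392 mM = 73.9 μM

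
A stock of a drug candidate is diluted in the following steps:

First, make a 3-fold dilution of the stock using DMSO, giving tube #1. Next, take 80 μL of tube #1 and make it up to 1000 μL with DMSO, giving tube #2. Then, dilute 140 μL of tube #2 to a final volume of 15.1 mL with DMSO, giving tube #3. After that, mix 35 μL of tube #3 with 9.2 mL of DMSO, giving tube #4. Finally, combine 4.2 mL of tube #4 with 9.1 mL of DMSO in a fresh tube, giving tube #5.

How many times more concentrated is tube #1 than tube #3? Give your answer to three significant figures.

1.35 × 10^3

Step 1: 3-fold → factor 3
Step 2: 80 μL brought to 1000 μL → factor 1000/80 = 12.5
Step 3: 140 μL brought to 15.1 mL → factor 15100/140 = 107.86
Dilution factor to tube #1 = 3; to tube #3 = 4044.6
[tube #1]/[tube #3] = (factor to tube #3)/(factor to tube #1) = 4044.6/3 = 1.35 × 10^3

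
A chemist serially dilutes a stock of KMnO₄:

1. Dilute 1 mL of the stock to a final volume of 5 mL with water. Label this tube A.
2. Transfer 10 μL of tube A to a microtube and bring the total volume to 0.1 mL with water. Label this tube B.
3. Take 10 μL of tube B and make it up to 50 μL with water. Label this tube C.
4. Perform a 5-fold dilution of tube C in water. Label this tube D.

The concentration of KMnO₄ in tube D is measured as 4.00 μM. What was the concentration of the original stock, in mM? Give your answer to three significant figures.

Step 1: 1 mL brought to 5 mL → factor 5/1 = 5
Step 2: 10 μL brought to 0.1 mL → factor 100/10 = 10
Step 3: 10 μL brought to 50 μL → factor 50/10 = 5
Step 4: 5-fold → factor 5
Overall dilution factor = 5 × 10 × 5 × 5 = 1250
Stock = 4.00 μM × 1250 = 5000 μM = 5.00 mM

5.00 mM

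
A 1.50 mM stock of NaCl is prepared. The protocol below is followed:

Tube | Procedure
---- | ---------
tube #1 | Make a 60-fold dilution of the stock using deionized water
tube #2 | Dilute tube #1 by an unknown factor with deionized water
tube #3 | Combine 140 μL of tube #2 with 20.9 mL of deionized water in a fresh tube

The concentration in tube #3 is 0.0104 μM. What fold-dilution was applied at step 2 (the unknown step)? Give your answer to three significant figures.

Step 1: 60-fold → factor 60
Step 2: unknown factor x
Step 3: 140 μL + 20.9 mL = 21040 μL total → factor 21040/140 = 150.29
Product of known-step factors = 9017.1
Overall factor = 1.50 mM / (0.0104 μM) = 1.4423 × 10^5
x = 1.4423 × 10^5 / 9017.1 = 16.0

16.0-fold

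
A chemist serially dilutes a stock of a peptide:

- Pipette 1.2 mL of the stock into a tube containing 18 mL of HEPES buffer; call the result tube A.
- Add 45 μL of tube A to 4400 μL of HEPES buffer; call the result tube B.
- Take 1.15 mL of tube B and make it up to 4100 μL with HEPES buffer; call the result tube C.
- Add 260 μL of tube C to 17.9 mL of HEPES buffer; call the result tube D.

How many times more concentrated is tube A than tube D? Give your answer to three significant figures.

2.46 × 10^4

Step 1: 1.2 mL + 18 mL = 19.2 mL total → factor 19.2/1.2 = 16
Step 2: 45 μL + 4400 μL = 4445 μL total → factor 4445/45 = 98.778
Step 3: 1.15 mL brought to 4100 μL → factor 4.1/1.15 = 3.5652
Step 4: 260 μL + 17.9 mL = 18160 μL total → factor 18160/260 = 69.846
Dilution factor to tube A = 16; to tube D = 3.9356 × 10^5
[tube A]/[tube D] = (factor to tube D)/(factor to tube A) = 3.9356 × 10^5/16 = 2.46 × 10^4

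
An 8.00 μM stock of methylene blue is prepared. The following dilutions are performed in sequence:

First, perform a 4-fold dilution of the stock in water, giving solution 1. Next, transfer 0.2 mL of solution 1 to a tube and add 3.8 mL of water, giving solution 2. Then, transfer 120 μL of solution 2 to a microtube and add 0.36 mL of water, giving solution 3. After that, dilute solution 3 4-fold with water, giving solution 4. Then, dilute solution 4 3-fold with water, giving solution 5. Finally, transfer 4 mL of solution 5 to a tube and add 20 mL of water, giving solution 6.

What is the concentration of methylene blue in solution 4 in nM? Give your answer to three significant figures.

6.25 nM

Step 1: 4-fold → factor 4
Step 2: 0.2 mL + 3.8 mL = 4 mL total → factor 4/0.2 = 20
Step 3: 120 μL + 0.36 mL = 480 μL total → factor 480/120 = 4
Step 4: 4-fold → factor 4
Dilution factor through solution 4 = 4 × 20 × 4 × 4 = 1280
[solution 4] = 8.00 μM / 1280 = 0.006250 μM = 6.25 nM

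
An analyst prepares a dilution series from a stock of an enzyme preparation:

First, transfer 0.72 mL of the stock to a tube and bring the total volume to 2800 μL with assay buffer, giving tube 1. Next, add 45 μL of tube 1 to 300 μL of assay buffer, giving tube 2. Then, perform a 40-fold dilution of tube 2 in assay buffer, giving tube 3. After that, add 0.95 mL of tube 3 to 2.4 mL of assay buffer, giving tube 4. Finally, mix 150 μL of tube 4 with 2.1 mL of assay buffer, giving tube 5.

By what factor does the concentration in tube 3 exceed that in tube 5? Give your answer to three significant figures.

Step 1: 0.72 mL brought to 2800 μL → factor 2.8/0.72 = 3.8889
Step 2: 45 μL + 300 μL = 345 μL total → factor 345/45 = 7.6667
Step 3: 40-fold → factor 40
Step 4: 0.95 mL + 2.4 mL = 3.35 mL total → factor 3.35/0.95 = 3.5263
Step 5: 150 μL + 2.1 mL = 2250 μL total → factor 2250/150 = 15
Dilution factor to tube 3 = 1192.6; to tube 5 = 63082
[tube 3]/[tube 5] = (factor to tube 5)/(factor to tube 3) = 63082/1192.6 = 52.9

52.9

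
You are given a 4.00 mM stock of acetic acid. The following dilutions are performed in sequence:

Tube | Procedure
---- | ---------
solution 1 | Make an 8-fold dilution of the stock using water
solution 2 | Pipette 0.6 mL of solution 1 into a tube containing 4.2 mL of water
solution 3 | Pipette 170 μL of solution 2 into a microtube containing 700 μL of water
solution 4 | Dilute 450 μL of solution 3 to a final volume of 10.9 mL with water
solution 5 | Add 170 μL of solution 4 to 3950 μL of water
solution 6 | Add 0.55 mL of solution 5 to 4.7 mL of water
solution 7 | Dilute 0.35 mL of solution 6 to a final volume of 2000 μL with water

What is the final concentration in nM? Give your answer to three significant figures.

0.381 nM

Step 1: 8-fold → factor 8
Step 2: 0.6 mL + 4.2 mL = 4.8 mL total → factor 4.8/0.6 = 8
Step 3: 170 μL + 700 μL = 870 μL total → factor 870/170 = 5.1176
Step 4: 450 μL brought to 10.9 mL → factor 10900/450 = 24.222
Step 5: 170 μL + 3950 μL = 4120 μL total → factor 4120/170 = 24.235
Step 6: 0.55 mL + 4.7 mL = 5.25 mL total → factor 5.25/0.55 = 9.5455
Step 7: 0.35 mL brought to 2000 μL → factor 2/0.35 = 5.7143
Overall dilution factor = 8 × 8 × 5.1176 × 24.222 × 24.235 × 9.5455 × 5.7143 = 1.0487 × 10^7
Final = 4.00 mM / 1.0487 × 10^7 = 3.814 × 10^-7 mM = 0.381 nM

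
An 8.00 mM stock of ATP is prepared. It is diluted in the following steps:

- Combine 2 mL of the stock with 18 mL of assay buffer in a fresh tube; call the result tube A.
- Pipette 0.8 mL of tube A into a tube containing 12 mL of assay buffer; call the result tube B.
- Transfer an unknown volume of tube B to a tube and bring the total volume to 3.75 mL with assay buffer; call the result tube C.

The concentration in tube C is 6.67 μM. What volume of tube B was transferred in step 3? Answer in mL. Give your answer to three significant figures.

0.500 mL

Step 1: 2 mL + 18 mL = 20 mL total → factor 20/2 = 10
Step 2: 0.8 mL + 12 mL = 12.8 mL total → factor 12.8/0.8 = 16
Step 3: v brought to 3.75 mL → factor = 3.75 mL/v
Product of known-step factors = 160
Overall factor = 8.00 mM / (6.67 μM) = 1199.4
Step-3 factor = 1199.4 / 160 = 7.4963
v = 3.75 mL / 7.4963 = 0.500 mL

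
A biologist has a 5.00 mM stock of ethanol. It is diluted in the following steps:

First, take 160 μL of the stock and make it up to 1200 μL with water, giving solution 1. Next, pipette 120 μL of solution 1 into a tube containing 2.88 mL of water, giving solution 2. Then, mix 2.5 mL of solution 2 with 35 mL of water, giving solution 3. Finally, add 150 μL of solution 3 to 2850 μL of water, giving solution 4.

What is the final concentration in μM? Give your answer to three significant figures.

Step 1: 160 μL brought to 1200 μL → factor 1200/160 = 7.5
Step 2: 120 μL + 2.88 mL = 3000 μL total → factor 3000/120 = 25
Step 3: 2.5 mL + 35 mL = 37.5 mL total → factor 37.5/2.5 = 15
Step 4: 150 μL + 2850 μL = 3000 μL total → factor 3000/150 = 20
Overall dilution factor = 7.5 × 25 × 15 × 20 = 56250
Final = 5.00 mM / 56250 = 8.889 × 10^-5 mM = 0.0889 μM

0.0889 μM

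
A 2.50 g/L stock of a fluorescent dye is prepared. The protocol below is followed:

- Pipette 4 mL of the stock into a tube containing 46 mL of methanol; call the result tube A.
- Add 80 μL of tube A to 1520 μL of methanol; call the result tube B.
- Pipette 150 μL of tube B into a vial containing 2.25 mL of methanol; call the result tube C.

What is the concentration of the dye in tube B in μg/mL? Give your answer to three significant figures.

Step 1: 4 mL + 46 mL = 50 mL total → factor 50/4 = 12.5
Step 2: 80 μL + 1520 μL = 1600 μL total → factor 1600/80 = 20
Dilution factor through tube B = 12.5 × 20 = 250
[tube B] = 2.50 g/L / 250 = 0.01000 g/L = 10.0 μg/mL

10.0 μg/mL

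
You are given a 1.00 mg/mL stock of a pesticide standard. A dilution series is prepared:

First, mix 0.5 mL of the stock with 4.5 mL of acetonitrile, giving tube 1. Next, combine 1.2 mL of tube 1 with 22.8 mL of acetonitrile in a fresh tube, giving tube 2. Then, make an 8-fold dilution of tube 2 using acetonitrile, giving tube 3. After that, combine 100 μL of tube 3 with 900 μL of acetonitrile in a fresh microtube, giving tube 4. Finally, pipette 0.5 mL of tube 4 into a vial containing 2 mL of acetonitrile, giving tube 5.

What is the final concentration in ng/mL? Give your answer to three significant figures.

12.5 ng/mL

Step 1: 0.5 mL + 4.5 mL = 5 mL total → factor 5/0.5 = 10
Step 2: 1.2 mL + 22.8 mL = 24 mL total → factor 24/1.2 = 20
Step 3: 8-fold → factor 8
Step 4: 100 μL + 900 μL = 1000 μL total → factor 1000/100 = 10
Step 5: 0.5 mL + 2 mL = 2.5 mL total → factor 2.5/0.5 = 5
Overall dilution factor = 10 × 20 × 8 × 10 × 5 = 80000
Final = 1.00 mg/mL / 80000 = 1.250 × 10^-5 mg/mL = 12.5 ng/mL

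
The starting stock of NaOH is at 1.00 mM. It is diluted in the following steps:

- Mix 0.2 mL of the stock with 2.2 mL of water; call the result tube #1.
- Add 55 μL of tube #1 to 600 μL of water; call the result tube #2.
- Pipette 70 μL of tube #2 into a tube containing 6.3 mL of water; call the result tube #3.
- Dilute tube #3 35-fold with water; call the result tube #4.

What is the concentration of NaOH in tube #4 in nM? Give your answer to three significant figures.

Step 1: 0.2 mL + 2.2 mL = 2.4 mL total → factor 2.4/0.2 = 12
Step 2: 55 μL + 600 μL = 655 μL total → factor 655/55 = 11.909
Step 3: 70 μL + 6.3 mL = 6370 μL total → factor 6370/70 = 91
Step 4: 35-fold → factor 35
Overall dilution factor = 12 × 11.909 × 91 × 35 = 4.5517 × 10^5
Final = 1.00 mM / 4.5517 × 10^5 = 2.197 × 10^-6 mM = 2.20 nM

2.20 nM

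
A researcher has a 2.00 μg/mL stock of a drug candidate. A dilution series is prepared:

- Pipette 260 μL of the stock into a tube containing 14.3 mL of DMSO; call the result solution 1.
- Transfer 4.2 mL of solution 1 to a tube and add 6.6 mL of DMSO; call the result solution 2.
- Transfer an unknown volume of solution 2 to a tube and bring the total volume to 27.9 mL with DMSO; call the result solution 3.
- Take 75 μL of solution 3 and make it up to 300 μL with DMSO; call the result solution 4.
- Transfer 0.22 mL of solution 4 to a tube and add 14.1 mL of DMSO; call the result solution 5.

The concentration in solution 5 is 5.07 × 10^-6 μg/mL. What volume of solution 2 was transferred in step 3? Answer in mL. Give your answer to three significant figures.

Step 1: 260 μL + 14.3 mL = 14560 μL total → factor 14560/260 = 56
Step 2: 4.2 mL + 6.6 mL = 10.8 mL total → factor 10.8/4.2 = 2.5714
Step 3: v brought to 27.9 mL → factor = 27.9 mL/v
Step 4: 75 μL brought to 300 μL → factor 300/75 = 4
Step 5: 0.22 mL + 14.1 mL = 14.32 mL total → factor 14.32/0.22 = 65.091
Product of known-step factors = 37492
Overall factor = 2.00 μg/mL / (5.07 × 10^-6 μg/mL) = 3.9448 × 10^5
Step-3 factor = 3.9448 × 10^5 / 37492 = 10.522
v = 27.9 mL / 10.522 = 2.65 mL

2.65 mL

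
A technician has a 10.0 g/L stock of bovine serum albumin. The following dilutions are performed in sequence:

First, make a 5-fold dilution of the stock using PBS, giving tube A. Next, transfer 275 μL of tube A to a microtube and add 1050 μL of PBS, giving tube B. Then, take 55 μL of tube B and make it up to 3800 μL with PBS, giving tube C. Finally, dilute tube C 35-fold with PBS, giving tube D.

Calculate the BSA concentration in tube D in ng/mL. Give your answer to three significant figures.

Step 1: 5-fold → factor 5
Step 2: 275 μL + 1050 μL = 1325 μL total → factor 1325/275 = 4.8182
Step 3: 55 μL brought to 3800 μL → factor 3800/55 = 69.091
Step 4: 35-fold → factor 35
Dilution factor through tube D = 5 × 4.8182 × 69.091 × 35 = 58256
[tube D] = 10.0 g/L / 58256 = 0.0001717 g/L = 172 ng/mL

172 ng/mL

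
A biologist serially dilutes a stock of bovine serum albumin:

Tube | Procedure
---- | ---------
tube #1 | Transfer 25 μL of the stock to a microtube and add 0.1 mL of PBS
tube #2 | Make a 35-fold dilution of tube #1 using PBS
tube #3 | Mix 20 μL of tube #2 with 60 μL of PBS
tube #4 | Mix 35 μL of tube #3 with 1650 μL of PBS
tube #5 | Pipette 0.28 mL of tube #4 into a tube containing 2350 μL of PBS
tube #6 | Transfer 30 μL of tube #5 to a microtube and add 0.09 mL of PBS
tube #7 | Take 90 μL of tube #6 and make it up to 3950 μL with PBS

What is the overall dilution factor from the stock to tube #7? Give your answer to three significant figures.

5.56 × 10^7

Step 1: 25 μL + 0.1 mL = 125 μL total → factor 125/25 = 5
Step 2: 35-fold → factor 35
Step 3: 20 μL + 60 μL = 80 μL total → factor 80/20 = 4
Step 4: 35 μL + 1650 μL = 1685 μL total → factor 1685/35 = 48.143
Step 5: 0.28 mL + 2350 μL = 2.63 mL total → factor 2.63/0.28 = 9.3929
Step 6: 30 μL + 0.09 mL = 120 μL total → factor 120/30 = 4
Step 7: 90 μL brought to 3950 μL → factor 3950/90 = 43.889
Overall dilution factor = 5 × 35 × 4 × 48.143 × 9.3929 × 4 × 43.889 = 5.557 × 10^7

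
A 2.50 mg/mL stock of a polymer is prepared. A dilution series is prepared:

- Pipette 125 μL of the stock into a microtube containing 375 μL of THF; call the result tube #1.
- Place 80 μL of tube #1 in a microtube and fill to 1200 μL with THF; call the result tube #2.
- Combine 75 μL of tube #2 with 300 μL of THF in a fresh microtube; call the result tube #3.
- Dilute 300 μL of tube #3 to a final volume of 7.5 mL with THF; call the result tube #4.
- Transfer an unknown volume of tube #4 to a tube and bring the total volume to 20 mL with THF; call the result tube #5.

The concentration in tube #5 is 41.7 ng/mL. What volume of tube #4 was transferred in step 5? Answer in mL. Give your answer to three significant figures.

Step 1: 125 μL + 375 μL = 500 μL total → factor 500/125 = 4
Step 2: 80 μL brought to 1200 μL → factor 1200/80 = 15
Step 3: 75 μL + 300 μL = 375 μL total → factor 375/75 = 5
Step 4: 300 μL brought to 7.5 mL → factor 7500/300 = 25
Step 5: v brought to 20 mL → factor = 20 mL/v
Product of known-step factors = 7500
Overall factor = 2.50 mg/mL / (41.7 ng/mL) = 59952
Step-5 factor = 59952 / 7500 = 7.9936
v = 20 mL / 7.9936 = 2.50 mL

2.50 mL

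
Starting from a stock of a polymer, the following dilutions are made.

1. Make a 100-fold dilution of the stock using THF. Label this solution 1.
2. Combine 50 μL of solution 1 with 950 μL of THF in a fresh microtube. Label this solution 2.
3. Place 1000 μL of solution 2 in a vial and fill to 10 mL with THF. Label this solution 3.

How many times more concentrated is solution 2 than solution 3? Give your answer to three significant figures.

10.0

Step 1: 100-fold → factor 100
Step 2: 50 μL + 950 μL = 1000 μL total → factor 1000/50 = 20
Step 3: 1000 μL brought to 10 mL → factor 10000/1000 = 10
Dilution factor to solution 2 = 2000; to solution 3 = 20000
[solution 2]/[solution 3] = (factor to solution 3)/(factor to solution 2) = 20000/2000 = 10.0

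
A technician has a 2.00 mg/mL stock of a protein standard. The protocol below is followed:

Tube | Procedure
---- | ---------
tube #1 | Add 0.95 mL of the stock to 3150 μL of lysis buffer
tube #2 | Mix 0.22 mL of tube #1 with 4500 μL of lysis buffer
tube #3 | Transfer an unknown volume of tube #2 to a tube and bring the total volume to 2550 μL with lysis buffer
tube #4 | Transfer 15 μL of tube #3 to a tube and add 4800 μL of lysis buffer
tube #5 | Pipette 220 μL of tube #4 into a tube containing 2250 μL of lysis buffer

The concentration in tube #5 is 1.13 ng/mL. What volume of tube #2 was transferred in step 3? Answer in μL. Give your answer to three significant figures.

481 μL

Step 1: 0.95 mL + 3150 μL = 4.1 mL total → factor 4.1/0.95 = 4.3158
Step 2: 0.22 mL + 4500 μL = 4.72 mL total → factor 4.72/0.22 = 21.455
Step 3: v brought to 2550 μL → factor = 2550 μL/v
Step 4: 15 μL + 4800 μL = 4815 μL total → factor 4815/15 = 321
Step 5: 220 μL + 2250 μL = 2470 μL total → factor 2470/220 = 11.227
Product of known-step factors = 3.337 × 10^5
Overall factor = 2.00 mg/mL / (1.13 ng/mL) = 1.7699 × 10^6
Step-3 factor = 1.7699 × 10^6 / 3.337 × 10^5 = 5.3039
v = 2550 μL / 5.3039 = 481 μL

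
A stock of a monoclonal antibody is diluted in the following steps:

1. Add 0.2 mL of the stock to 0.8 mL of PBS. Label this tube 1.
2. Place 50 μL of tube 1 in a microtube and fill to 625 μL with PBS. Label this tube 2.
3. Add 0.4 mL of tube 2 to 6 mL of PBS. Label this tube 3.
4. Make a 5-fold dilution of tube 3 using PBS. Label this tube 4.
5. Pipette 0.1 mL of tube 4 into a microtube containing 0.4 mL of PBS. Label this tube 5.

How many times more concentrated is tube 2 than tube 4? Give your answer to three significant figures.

Step 1: 0.2 mL + 0.8 mL = 1 mL total → factor 1/0.2 = 5
Step 2: 50 μL brought to 625 μL → factor 625/50 = 12.5
Step 3: 0.4 mL + 6 mL = 6.4 mL total → factor 6.4/0.4 = 16
Step 4: 5-fold → factor 5
Dilution factor to tube 2 = 62.5; to tube 4 = 5000
[tube 2]/[tube 4] = (factor to tube 4)/(factor to tube 2) = 5000/62.5 = 80.0

80.0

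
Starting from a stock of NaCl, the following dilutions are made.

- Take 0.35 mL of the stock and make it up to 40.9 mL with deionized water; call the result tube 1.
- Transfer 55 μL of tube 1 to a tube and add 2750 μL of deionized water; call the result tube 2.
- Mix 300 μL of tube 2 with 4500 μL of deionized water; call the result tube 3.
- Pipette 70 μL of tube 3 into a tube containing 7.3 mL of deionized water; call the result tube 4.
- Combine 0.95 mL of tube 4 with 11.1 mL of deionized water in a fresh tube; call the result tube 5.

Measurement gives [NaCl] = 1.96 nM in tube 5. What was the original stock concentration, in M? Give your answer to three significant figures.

0.250 M

Step 1: 0.35 mL brought to 40.9 mL → factor 40.9/0.35 = 116.86
Step 2: 55 μL + 2750 μL = 2805 μL total → factor 2805/55 = 51
Step 3: 300 μL + 4500 μL = 4800 μL total → factor 4800/300 = 16
Step 4: 70 μL + 7.3 mL = 7370 μL total → factor 7370/70 = 105.29
Step 5: 0.95 mL + 11.1 mL = 12.05 mL total → factor 12.05/0.95 = 12.684
Overall dilution factor = 116.86 × 51 × 16 × 105.29 × 12.684 = 1.2734 × 10^8
Stock = 1.96 nM × 1.2734 × 10^8 = 2.496 × 10^8 nM = 0.250 M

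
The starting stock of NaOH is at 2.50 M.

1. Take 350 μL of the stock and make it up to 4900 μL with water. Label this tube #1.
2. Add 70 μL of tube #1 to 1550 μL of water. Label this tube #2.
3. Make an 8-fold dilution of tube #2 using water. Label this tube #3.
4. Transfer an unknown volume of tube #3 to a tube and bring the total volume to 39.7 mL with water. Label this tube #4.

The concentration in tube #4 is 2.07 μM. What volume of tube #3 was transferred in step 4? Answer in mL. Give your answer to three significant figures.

0.0852 mL

Step 1: 350 μL brought to 4900 μL → factor 4900/350 = 14
Step 2: 70 μL + 1550 μL = 1620 μL total → factor 1620/70 = 23.143
Step 3: 8-fold → factor 8
Step 4: v brought to 39.7 mL → factor = 39.7 mL/v
Product of known-step factors = 2592
Overall factor = 2.50 M / (2.07 μM) = 1.2077 × 10^6
Step-4 factor = 1.2077 × 10^6 / 2592 = 465.95
v = 39.7 mL / 465.95 = 0.0852 mL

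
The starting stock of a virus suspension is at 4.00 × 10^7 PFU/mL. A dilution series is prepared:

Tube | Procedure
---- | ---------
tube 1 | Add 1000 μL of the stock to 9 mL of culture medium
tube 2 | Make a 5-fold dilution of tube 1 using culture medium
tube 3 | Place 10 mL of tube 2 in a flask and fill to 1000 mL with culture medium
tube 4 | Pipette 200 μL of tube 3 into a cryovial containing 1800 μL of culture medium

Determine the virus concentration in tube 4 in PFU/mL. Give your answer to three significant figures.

800 PFU/mL

Step 1: 1000 μL + 9 mL = 10000 μL total → factor 10000/1000 = 10
Step 2: 5-fold → factor 5
Step 3: 10 mL brought to 1000 mL → factor 1000/10 = 100
Step 4: 200 μL + 1800 μL = 2000 μL total → factor 2000/200 = 10
Overall dilution factor = 10 × 5 × 100 × 10 = 50000
Final = 4.00 × 10^7 PFU/mL / 50000 = 800 PFU/mL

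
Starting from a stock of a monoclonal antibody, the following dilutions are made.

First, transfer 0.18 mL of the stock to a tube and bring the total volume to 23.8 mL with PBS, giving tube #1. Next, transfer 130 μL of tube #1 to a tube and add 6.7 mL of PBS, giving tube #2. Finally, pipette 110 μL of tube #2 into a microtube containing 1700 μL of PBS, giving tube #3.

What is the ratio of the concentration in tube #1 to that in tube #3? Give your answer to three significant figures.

864

Step 1: 0.18 mL brought to 23.8 mL → factor 23.8/0.18 = 132.22
Step 2: 130 μL + 6.7 mL = 6830 μL total → factor 6830/130 = 52.538
Step 3: 110 μL + 1700 μL = 1810 μL total → factor 1810/110 = 16.455
Dilution factor to tube #1 = 132.22; to tube #3 = 1.1431 × 10^5
[tube #1]/[tube #3] = (factor to tube #3)/(factor to tube #1) = 1.1431 × 10^5/132.22 = 864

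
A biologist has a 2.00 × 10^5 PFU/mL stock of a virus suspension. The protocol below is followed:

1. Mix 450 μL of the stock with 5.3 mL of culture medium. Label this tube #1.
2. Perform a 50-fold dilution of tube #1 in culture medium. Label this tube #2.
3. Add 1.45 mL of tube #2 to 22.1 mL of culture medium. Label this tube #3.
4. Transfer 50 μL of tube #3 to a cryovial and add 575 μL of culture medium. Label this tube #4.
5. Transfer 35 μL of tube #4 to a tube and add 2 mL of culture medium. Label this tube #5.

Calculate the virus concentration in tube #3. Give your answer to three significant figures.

19.3 PFU/mL

Step 1: 450 μL + 5.3 mL = 5750 μL total → factor 5750/450 = 12.778
Step 2: 50-fold → factor 50
Step 3: 1.45 mL + 22.1 mL = 23.55 mL total → factor 23.55/1.45 = 16.241
Dilution factor through tube #3 = 12.778 × 50 × 16.241 = 10376
[tube #3] = 2.00 × 10^5 PFU/mL / 10376 = 19.3 PFU/mL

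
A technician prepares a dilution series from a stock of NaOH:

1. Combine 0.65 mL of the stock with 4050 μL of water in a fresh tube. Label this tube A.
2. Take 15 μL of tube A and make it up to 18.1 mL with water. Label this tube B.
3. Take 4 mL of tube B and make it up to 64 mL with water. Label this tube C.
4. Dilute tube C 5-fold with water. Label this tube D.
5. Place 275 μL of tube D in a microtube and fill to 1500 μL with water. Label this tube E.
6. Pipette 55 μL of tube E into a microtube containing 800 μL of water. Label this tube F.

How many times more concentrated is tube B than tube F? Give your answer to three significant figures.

Step 1: 0.65 mL + 4050 μL = 4.7 mL total → factor 4.7/0.65 = 7.2308
Step 2: 15 μL brought to 18.1 mL → factor 18100/15 = 1206.7
Step 3: 4 mL brought to 64 mL → factor 64/4 = 16
Step 4: 5-fold → factor 5
Step 5: 275 μL brought to 1500 μL → factor 1500/275 = 5.4545
Step 6: 55 μL + 800 μL = 855 μL total → factor 855/55 = 15.545
Dilution factor to tube B = 8725.1; to tube F = 5.9187 × 10^7
[tube B]/[tube F] = (factor to tube F)/(factor to tube B) = 5.9187 × 10^7/8725.1 = 6.78 × 10^3

6.78 × 10^3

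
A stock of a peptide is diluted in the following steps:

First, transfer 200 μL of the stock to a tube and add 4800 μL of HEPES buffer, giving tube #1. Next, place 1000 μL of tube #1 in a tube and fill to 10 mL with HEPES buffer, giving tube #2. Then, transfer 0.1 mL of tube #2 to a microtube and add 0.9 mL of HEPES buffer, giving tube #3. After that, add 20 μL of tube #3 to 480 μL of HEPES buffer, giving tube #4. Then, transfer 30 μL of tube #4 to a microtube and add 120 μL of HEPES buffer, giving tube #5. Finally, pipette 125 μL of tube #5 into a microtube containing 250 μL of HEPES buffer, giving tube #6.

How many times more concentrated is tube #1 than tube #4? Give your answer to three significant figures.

Step 1: 200 μL + 4800 μL = 5000 μL total → factor 5000/200 = 25
Step 2: 1000 μL brought to 10 mL → factor 10000/1000 = 10
Step 3: 0.1 mL + 0.9 mL = 1 mL total → factor 1/0.1 = 10
Step 4: 20 μL + 480 μL = 500 μL total → factor 500/20 = 25
Dilution factor to tube #1 = 25; to tube #4 = 62500
[tube #1]/[tube #4] = (factor to tube #4)/(factor to tube #1) = 62500/25 = 2.50 × 10^3

2.50 × 10^3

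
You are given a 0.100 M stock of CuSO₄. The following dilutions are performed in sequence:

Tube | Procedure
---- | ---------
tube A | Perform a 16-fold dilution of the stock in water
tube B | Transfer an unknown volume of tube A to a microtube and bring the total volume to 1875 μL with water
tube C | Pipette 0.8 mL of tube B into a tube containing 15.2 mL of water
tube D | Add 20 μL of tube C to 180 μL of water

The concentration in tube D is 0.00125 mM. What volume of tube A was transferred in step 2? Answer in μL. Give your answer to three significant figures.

75.0 μL

Step 1: 16-fold → factor 16
Step 2: v brought to 1875 μL → factor = 1875 μL/v
Step 3: 0.8 mL + 15.2 mL = 16 mL total → factor 16/0.8 = 20
Step 4: 20 μL + 180 μL = 200 μL total → factor 200/20 = 10
Product of known-step factors = 3200
Overall factor = 0.100 M / (0.00125 mM) = 80000
Step-2 factor = 80000 / 3200 = 25
v = 1875 μL / 25 = 75.0 μL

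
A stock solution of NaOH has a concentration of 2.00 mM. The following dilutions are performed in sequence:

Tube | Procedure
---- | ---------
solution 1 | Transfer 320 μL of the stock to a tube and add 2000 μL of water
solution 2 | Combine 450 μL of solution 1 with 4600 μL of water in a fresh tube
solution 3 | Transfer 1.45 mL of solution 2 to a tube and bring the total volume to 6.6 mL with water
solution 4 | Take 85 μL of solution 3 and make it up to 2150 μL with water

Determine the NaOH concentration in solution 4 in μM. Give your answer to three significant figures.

Step 1: 320 μL + 2000 μL = 2320 μL total → factor 2320/320 = 7.25
Step 2: 450 μL + 4600 μL = 5050 μL total → factor 5050/450 = 11.222
Step 3: 1.45 mL brought to 6.6 mL → factor 6.6/1.45 = 4.5517
Step 4: 85 μL brought to 2150 μL → factor 2150/85 = 25.294
Overall dilution factor = 7.25 × 11.222 × 4.5517 × 25.294 = 9367.3
Final = 2.00 mM / 9367.3 = 0.0002135 mM = 0.214 μM

0.214 μM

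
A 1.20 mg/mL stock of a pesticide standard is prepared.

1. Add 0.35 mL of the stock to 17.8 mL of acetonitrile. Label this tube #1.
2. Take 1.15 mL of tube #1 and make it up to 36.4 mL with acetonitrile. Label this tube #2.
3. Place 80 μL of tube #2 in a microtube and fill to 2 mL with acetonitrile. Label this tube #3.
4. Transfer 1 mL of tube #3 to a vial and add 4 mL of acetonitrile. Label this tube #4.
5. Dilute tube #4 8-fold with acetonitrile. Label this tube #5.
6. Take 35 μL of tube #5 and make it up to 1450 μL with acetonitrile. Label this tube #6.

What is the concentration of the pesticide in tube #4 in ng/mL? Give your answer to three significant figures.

5.85 ng/mL

Step 1: 0.35 mL + 17.8 mL = 18.15 mL total → factor 18.15/0.35 = 51.857
Step 2: 1.15 mL brought to 36.4 mL → factor 36.4/1.15 = 31.652
Step 3: 80 μL brought to 2 mL → factor 2000/80 = 25
Step 4: 1 mL + 4 mL = 5 mL total → factor 5/1 = 5
Dilution factor through tube #4 = 51.857 × 31.652 × 25 × 5 = 2.0517 × 10^5
[tube #4] = 1.20 mg/mL / 2.0517 × 10^5 = 5.849 × 10^-6 mg/mL = 5.85 ng/mL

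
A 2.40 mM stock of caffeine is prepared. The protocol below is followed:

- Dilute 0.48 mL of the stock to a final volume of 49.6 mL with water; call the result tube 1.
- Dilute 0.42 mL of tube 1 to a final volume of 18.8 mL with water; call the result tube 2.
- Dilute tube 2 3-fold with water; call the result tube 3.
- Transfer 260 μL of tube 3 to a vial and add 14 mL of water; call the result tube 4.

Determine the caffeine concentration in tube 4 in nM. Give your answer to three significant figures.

Step 1: 0.48 mL brought to 49.6 mL → factor 49.6/0.48 = 103.33
Step 2: 0.42 mL brought to 18.8 mL → factor 18.8/0.42 = 44.762
Step 3: 3-fold → factor 3
Step 4: 260 μL + 14 mL = 14260 μL total → factor 14260/260 = 54.846
Overall dilution factor = 103.33 × 44.762 × 3 × 54.846 = 7.6106 × 10^5
Final = 2.40 mM / 7.6106 × 10^5 = 3.154 × 10^-6 mM = 3.15 nM

3.15 nM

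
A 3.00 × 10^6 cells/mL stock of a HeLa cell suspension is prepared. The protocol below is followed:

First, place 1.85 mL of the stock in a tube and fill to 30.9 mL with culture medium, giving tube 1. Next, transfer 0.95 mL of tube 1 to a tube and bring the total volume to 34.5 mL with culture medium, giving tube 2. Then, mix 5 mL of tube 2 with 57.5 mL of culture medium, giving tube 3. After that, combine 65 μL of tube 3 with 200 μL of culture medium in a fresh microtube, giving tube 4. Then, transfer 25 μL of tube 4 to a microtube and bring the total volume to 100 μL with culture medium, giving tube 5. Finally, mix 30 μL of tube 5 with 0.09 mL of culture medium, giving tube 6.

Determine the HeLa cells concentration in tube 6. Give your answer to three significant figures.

Step 1: 1.85 mL brought to 30.9 mL → factor 30.9/1.85 = 16.703
Step 2: 0.95 mL brought to 34.5 mL → factor 34.5/0.95 = 36.316
Step 3: 5 mL + 57.5 mL = 62.5 mL total → factor 62.5/5 = 12.5
Step 4: 65 μL + 200 μL = 265 μL total → factor 265/65 = 4.0769
Step 5: 25 μL brought to 100 μL → factor 100/25 = 4
Step 6: 30 μL + 0.09 mL = 120 μL total → factor 120/30 = 4
Overall dilution factor = 16.703 × 36.316 × 12.5 × 4.0769 × 4 × 4 = 4.9459 × 10^5
Final = 3.00 × 10^6 cells/mL / 4.9459 × 10^5 = 6.07 cells/mL

6.07 cells/mL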